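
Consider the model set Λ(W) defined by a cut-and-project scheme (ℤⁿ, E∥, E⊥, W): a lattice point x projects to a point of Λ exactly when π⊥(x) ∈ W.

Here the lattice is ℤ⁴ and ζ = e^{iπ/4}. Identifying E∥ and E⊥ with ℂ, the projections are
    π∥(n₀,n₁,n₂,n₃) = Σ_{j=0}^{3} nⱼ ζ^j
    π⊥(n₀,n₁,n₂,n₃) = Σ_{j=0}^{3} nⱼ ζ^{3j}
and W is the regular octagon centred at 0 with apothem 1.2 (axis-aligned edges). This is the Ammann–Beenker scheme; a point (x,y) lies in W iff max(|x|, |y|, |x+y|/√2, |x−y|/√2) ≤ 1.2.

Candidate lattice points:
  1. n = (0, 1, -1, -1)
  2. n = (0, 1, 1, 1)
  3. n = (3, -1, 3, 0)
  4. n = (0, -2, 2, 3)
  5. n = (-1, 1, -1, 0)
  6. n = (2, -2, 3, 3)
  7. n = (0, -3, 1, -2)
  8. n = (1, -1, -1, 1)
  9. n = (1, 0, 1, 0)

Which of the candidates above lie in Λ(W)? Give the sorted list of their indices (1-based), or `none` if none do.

Internal map: ζ^{3j} for j=0..3 gives (1,0), (−√2/2,√2/2), (0,−1), (√2/2,√2/2).
#1 (0, 1, -1, -1): internal (-1.41421, 1.00000); octagon support 1.70711 vs apothem 1.2 → ∉ W
#2 (0, 1, 1, 1): internal (0.00000, 0.41421); octagon support 0.41421 vs apothem 1.2 → ∈ W
#3 (3, -1, 3, 0): internal (3.70711, -3.70711); octagon support 5.24264 vs apothem 1.2 → ∉ W
#4 (0, -2, 2, 3): internal (3.53553, -1.29289); octagon support 3.53553 vs apothem 1.2 → ∉ W
#5 (-1, 1, -1, 0): internal (-1.70711, 1.70711); octagon support 2.41421 vs apothem 1.2 → ∉ W
#6 (2, -2, 3, 3): internal (5.53553, -2.29289); octagon support 5.53553 vs apothem 1.2 → ∉ W
#7 (0, -3, 1, -2): internal (0.70711, -4.53553); octagon support 4.53553 vs apothem 1.2 → ∉ W
#8 (1, -1, -1, 1): internal (2.41421, 1.00000); octagon support 2.41421 vs apothem 1.2 → ∉ W
#9 (1, 0, 1, 0): internal (1.00000, -1.00000); octagon support 1.41421 vs apothem 1.2 → ∉ W

2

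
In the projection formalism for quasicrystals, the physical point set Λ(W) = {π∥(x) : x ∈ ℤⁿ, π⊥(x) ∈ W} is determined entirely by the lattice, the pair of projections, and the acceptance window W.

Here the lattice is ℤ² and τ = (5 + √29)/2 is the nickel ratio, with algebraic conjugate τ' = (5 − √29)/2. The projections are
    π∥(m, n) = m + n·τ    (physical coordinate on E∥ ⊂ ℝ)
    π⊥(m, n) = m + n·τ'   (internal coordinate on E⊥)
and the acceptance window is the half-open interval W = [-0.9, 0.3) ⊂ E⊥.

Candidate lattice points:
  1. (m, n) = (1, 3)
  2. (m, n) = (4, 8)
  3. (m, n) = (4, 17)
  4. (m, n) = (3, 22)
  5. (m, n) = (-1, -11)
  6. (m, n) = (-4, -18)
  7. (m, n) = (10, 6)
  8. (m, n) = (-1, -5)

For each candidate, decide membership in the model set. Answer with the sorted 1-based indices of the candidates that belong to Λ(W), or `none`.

Numerically τ ≈ 5.1926 and τ' = −1/τ ≈ -0.1926.
candidate 1: (m,n)=(1,3) → π∥ = 1+3·τ ≈ 16.5777, π⊥ = 1+3·τ' ≈ 0.4223 ∉ [-0.9, 0.3) ⇒ out
candidate 2: (m,n)=(4,8) → π∥ = 4+8·τ ≈ 45.5407, π⊥ = 4+8·τ' ≈ 2.4593 ∉ [-0.9, 0.3) ⇒ out
candidate 3: (m,n)=(4,17) → π∥ = 4+17·τ ≈ 92.2739, π⊥ = 4+17·τ' ≈ 0.7261 ∉ [-0.9, 0.3) ⇒ out
candidate 4: (m,n)=(3,22) → π∥ = 3+22·τ ≈ 117.2368, π⊥ = 3+22·τ' ≈ -1.2368 ∉ [-0.9, 0.3) ⇒ out
candidate 5: (m,n)=(-1,-11) → π∥ = -1-11·τ ≈ -58.1184, π⊥ = -1-11·τ' ≈ 1.1184 ∉ [-0.9, 0.3) ⇒ out
candidate 6: (m,n)=(-4,-18) → π∥ = -4-18·τ ≈ -97.4665, π⊥ = -4-18·τ' ≈ -0.5335 ∈ [-0.9, 0.3) ⇒ IN Λ
candidate 7: (m,n)=(10,6) → π∥ = 10+6·τ ≈ 41.1555, π⊥ = 10+6·τ' ≈ 8.8445 ∉ [-0.9, 0.3) ⇒ out
candidate 8: (m,n)=(-1,-5) → π∥ = -1-5·τ ≈ -26.9629, π⊥ = -1-5·τ' ≈ -0.0371 ∈ [-0.9, 0.3) ⇒ IN Λ

6, 8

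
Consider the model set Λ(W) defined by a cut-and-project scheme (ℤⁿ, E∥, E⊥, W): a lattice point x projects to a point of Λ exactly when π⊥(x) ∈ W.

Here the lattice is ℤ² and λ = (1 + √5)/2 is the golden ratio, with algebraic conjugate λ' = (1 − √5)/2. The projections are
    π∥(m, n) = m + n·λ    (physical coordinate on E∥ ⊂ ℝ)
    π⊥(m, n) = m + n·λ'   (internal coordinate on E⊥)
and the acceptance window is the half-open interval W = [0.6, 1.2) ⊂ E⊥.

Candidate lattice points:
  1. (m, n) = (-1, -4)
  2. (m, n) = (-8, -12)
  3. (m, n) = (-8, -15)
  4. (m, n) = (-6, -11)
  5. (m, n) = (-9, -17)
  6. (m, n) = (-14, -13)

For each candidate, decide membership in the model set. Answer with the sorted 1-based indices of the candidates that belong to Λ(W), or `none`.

Compute λ' = (1−√5)/2 = -0.6180, so π⊥(m,n) = m -0.6180·n.
candidate 1: (m,n)=(-1,-4) → π∥ = -1-4·λ ≈ -7.4721, π⊥ = -1-4·λ' ≈ 1.4721 ∉ [0.6, 1.2) ⇒ out
candidate 2: (m,n)=(-8,-12) → π∥ = -8-12·λ ≈ -27.4164, π⊥ = -8-12·λ' ≈ -0.5836 ∉ [0.6, 1.2) ⇒ out
candidate 3: (m,n)=(-8,-15) → π∥ = -8-15·λ ≈ -32.2705, π⊥ = -8-15·λ' ≈ 1.2705 ∉ [0.6, 1.2) ⇒ out
candidate 4: (m,n)=(-6,-11) → π∥ = -6-11·λ ≈ -23.7984, π⊥ = -6-11·λ' ≈ 0.7984 ∈ [0.6, 1.2) ⇒ IN Λ
candidate 5: (m,n)=(-9,-17) → π∥ = -9-17·λ ≈ -36.5066, π⊥ = -9-17·λ' ≈ 1.5066 ∉ [0.6, 1.2) ⇒ out
candidate 6: (m,n)=(-14,-13) → π∥ = -14-13·λ ≈ -35.0344, π⊥ = -14-13·λ' ≈ -5.9656 ∉ [0.6, 1.2) ⇒ out

4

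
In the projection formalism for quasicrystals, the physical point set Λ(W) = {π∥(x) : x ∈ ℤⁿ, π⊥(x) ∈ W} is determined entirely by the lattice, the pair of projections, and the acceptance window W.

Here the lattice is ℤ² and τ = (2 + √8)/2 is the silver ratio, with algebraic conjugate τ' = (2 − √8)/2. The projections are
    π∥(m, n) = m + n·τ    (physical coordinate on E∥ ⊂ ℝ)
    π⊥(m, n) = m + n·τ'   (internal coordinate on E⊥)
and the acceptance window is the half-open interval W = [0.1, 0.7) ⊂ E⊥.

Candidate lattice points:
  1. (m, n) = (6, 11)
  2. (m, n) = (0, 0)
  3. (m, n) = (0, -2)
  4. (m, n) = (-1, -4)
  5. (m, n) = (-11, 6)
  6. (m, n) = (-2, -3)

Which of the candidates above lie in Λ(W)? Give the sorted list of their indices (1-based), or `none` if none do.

4

Compute τ' = (2−√8)/2 = -0.4142, so π⊥(m,n) = m -0.4142·n.
#1 (6,11): internal coord 6 + (11)·τ' = +1.4437; +1.4437 ∉ [0.1, 0.7) → out
#2 (0,0): internal coord 0 + (0)·τ' = +0.0000; +0.0000 ∉ [0.1, 0.7) → out
#3 (0,-2): internal coord 0 + (-2)·τ' = +0.8284; +0.8284 ∉ [0.1, 0.7) → out
#4 (-1,-4): internal coord -1 + (-4)·τ' = +0.6569; +0.6569 ∈ [0.1, 0.7) → IN Λ
#5 (-11,6): internal coord -11 + (6)·τ' = -13.4853; -13.4853 ∉ [0.1, 0.7) → out
#6 (-2,-3): internal coord -2 + (-3)·τ' = -0.7574; -0.7574 ∉ [0.1, 0.7) → out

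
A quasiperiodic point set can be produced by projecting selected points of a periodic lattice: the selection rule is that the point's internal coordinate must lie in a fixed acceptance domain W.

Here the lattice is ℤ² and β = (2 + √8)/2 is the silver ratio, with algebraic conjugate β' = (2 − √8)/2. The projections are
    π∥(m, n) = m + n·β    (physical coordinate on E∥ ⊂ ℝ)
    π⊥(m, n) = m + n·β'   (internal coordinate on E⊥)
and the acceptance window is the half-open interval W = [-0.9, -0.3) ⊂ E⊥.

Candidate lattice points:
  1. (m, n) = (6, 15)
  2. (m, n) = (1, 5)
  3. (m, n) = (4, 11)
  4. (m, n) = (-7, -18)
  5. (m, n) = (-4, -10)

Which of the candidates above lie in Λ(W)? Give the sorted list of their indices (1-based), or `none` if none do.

Numerically β ≈ 2.414214 and β' = −1/β ≈ -0.414214.
#1 (6,15): internal coord 6 + (15)·β' = -0.213203; -0.213203 ∉ [-0.9, -0.3) → out
#2 (1,5): internal coord 1 + (5)·β' = -1.071068; -1.071068 ∉ [-0.9, -0.3) → out
#3 (4,11): internal coord 4 + (11)·β' = -0.556349; -0.556349 ∈ [-0.9, -0.3) → IN Λ
#4 (-7,-18): internal coord -7 + (-18)·β' = +0.455844; +0.455844 ∉ [-0.9, -0.3) → out
#5 (-4,-10): internal coord -4 + (-10)·β' = +0.142136; +0.142136 ∉ [-0.9, -0.3) → out

3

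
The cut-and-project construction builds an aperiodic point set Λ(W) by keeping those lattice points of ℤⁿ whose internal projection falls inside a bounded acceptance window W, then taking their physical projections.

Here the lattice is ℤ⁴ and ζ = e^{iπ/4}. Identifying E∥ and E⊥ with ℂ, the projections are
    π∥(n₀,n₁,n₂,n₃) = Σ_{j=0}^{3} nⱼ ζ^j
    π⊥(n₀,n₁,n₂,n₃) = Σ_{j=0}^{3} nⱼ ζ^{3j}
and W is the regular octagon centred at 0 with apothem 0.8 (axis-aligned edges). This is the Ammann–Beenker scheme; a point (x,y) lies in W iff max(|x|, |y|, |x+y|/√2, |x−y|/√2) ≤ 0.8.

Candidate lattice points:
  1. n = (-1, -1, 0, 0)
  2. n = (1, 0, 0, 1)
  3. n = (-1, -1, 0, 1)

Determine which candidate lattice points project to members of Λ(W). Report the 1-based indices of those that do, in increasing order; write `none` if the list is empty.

With ζ = e^{iπ/4} the internal vectors are ζ^0,ζ^3,ζ^6,ζ^9.
candidate 1: n = (-1, -1, 0, 0) → π⊥ ≈ (-0.29289, -0.70711); max(|x|,|y|,|x±y|/√2) = 0.70711 ≤ 0.8 ⇒ ∈ W
candidate 2: n = (1, 0, 0, 1) → π⊥ ≈ (+1.70711, +0.70711); max(|x|,|y|,|x±y|/√2) = 1.70711 > 0.8 ⇒ ∉ W
candidate 3: n = (-1, -1, 0, 1) → π⊥ ≈ (+0.41421, +0.00000); max(|x|,|y|,|x±y|/√2) = 0.41421 ≤ 0.8 ⇒ ∈ W

1, 3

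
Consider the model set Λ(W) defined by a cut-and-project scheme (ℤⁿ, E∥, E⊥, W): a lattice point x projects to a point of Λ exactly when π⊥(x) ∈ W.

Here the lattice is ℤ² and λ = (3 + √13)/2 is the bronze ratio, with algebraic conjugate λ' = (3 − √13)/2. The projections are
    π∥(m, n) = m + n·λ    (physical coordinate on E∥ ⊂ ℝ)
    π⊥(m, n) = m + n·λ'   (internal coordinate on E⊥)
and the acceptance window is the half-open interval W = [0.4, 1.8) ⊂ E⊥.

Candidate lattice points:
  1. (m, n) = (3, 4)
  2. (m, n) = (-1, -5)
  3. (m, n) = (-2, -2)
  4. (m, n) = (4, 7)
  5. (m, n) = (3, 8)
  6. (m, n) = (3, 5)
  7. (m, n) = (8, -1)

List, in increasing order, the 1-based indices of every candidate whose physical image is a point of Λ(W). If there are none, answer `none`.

1, 2, 5, 6

λ' = (3−√13)/2 ≈ -0.3028.
#1 (3,4): internal coord 3 + (4)·λ' = +1.7889; +1.7889 ∈ [0.4, 1.8) → IN Λ
#2 (-1,-5): internal coord -1 + (-5)·λ' = +0.5139; +0.5139 ∈ [0.4, 1.8) → IN Λ
#3 (-2,-2): internal coord -2 + (-2)·λ' = -1.3944; -1.3944 ∉ [0.4, 1.8) → out
#4 (4,7): internal coord 4 + (7)·λ' = +1.8806; +1.8806 ∉ [0.4, 1.8) → out
#5 (3,8): internal coord 3 + (8)·λ' = +0.5778; +0.5778 ∈ [0.4, 1.8) → IN Λ
#6 (3,5): internal coord 3 + (5)·λ' = +1.4861; +1.4861 ∈ [0.4, 1.8) → IN Λ
#7 (8,-1): internal coord 8 + (-1)·λ' = +8.3028; +8.3028 ∉ [0.4, 1.8) → out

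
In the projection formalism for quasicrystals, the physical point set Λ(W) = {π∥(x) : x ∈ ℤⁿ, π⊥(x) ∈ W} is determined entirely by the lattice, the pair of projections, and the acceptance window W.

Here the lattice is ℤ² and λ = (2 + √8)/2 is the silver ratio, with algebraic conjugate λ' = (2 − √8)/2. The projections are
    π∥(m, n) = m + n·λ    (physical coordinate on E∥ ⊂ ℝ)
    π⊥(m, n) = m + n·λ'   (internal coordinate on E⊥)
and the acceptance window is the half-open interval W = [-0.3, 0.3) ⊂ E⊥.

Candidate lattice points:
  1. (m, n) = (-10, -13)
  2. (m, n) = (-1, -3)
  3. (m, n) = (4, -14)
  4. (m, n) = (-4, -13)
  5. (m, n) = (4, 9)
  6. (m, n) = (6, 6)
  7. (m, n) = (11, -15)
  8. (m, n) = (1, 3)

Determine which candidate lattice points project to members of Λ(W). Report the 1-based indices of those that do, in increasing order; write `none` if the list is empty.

λ' = (2−√8)/2 ≈ -0.41421.
#1 (-10,-13): internal coord -10 + (-13)·λ' = -4.61522; -4.61522 ∉ [-0.3, 0.3) → out
#2 (-1,-3): internal coord -1 + (-3)·λ' = +0.24264; +0.24264 ∈ [-0.3, 0.3) → IN Λ
#3 (4,-14): internal coord 4 + (-14)·λ' = +9.79899; +9.79899 ∉ [-0.3, 0.3) → out
#4 (-4,-13): internal coord -4 + (-13)·λ' = +1.38478; +1.38478 ∉ [-0.3, 0.3) → out
#5 (4,9): internal coord 4 + (9)·λ' = +0.27208; +0.27208 ∈ [-0.3, 0.3) → IN Λ
#6 (6,6): internal coord 6 + (6)·λ' = +3.51472; +3.51472 ∉ [-0.3, 0.3) → out
#7 (11,-15): internal coord 11 + (-15)·λ' = +17.21320; +17.21320 ∉ [-0.3, 0.3) → out
#8 (1,3): internal coord 1 + (3)·λ' = -0.24264; -0.24264 ∈ [-0.3, 0.3) → IN Λ

2, 5, 8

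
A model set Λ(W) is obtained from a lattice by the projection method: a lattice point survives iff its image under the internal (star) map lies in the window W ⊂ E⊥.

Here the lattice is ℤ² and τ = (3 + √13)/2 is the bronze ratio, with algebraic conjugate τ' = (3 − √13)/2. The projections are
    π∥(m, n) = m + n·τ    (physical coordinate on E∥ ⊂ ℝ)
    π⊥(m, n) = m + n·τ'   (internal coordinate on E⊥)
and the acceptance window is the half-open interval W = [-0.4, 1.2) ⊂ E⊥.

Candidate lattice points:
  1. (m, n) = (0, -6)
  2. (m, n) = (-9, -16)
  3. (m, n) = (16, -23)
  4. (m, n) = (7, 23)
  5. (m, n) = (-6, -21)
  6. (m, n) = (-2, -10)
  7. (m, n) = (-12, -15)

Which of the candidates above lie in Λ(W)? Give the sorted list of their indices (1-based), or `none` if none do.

Compute τ' = (3−√13)/2 = -0.30278, so π⊥(m,n) = m -0.30278·n.
candidate 1: (m,n)=(0,-6) → π∥ = 0-6·τ ≈ -19.81665, π⊥ = 0-6·τ' ≈ 1.81665 ∉ [-0.4, 1.2) ⇒ out
candidate 2: (m,n)=(-9,-16) → π∥ = -9-16·τ ≈ -61.84441, π⊥ = -9-16·τ' ≈ -4.15559 ∉ [-0.4, 1.2) ⇒ out
candidate 3: (m,n)=(16,-23) → π∥ = 16-23·τ ≈ -59.96384, π⊥ = 16-23·τ' ≈ 22.96384 ∉ [-0.4, 1.2) ⇒ out
candidate 4: (m,n)=(7,23) → π∥ = 7+23·τ ≈ 82.96384, π⊥ = 7+23·τ' ≈ 0.03616 ∈ [-0.4, 1.2) ⇒ IN Λ
candidate 5: (m,n)=(-6,-21) → π∥ = -6-21·τ ≈ -75.35829, π⊥ = -6-21·τ' ≈ 0.35829 ∈ [-0.4, 1.2) ⇒ IN Λ
candidate 6: (m,n)=(-2,-10) → π∥ = -2-10·τ ≈ -35.02776, π⊥ = -2-10·τ' ≈ 1.02776 ∈ [-0.4, 1.2) ⇒ IN Λ
candidate 7: (m,n)=(-12,-15) → π∥ = -12-15·τ ≈ -61.54163, π⊥ = -12-15·τ' ≈ -7.45837 ∉ [-0.4, 1.2) ⇒ out

4, 5, 6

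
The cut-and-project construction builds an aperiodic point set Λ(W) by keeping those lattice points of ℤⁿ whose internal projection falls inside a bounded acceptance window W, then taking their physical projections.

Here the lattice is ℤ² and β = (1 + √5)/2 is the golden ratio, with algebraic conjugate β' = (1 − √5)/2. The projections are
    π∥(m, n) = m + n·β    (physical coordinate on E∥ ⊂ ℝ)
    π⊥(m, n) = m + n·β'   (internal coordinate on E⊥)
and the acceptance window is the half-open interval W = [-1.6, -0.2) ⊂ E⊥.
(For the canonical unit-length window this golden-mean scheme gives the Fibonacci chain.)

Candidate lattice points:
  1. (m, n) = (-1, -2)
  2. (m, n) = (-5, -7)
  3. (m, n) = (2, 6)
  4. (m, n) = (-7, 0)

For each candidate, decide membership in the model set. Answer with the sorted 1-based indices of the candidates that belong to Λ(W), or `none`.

Compute β' = (1−√5)/2 = -0.618034, so π⊥(m,n) = m -0.618034·n.
candidate 1: (m,n)=(-1,-2) → π∥ = -1-2·β ≈ -4.236068, π⊥ = -1-2·β' ≈ 0.236068 ∉ [-1.6, -0.2) ⇒ out
candidate 2: (m,n)=(-5,-7) → π∥ = -5-7·β ≈ -16.326238, π⊥ = -5-7·β' ≈ -0.673762 ∈ [-1.6, -0.2) ⇒ IN Λ
candidate 3: (m,n)=(2,6) → π∥ = 2+6·β ≈ 11.708204, π⊥ = 2+6·β' ≈ -1.708204 ∉ [-1.6, -0.2) ⇒ out
candidate 4: (m,n)=(-7,0) → π∥ = -7+0·β ≈ -7.000000, π⊥ = -7+0·β' ≈ -7.000000 ∉ [-1.6, -0.2) ⇒ out

2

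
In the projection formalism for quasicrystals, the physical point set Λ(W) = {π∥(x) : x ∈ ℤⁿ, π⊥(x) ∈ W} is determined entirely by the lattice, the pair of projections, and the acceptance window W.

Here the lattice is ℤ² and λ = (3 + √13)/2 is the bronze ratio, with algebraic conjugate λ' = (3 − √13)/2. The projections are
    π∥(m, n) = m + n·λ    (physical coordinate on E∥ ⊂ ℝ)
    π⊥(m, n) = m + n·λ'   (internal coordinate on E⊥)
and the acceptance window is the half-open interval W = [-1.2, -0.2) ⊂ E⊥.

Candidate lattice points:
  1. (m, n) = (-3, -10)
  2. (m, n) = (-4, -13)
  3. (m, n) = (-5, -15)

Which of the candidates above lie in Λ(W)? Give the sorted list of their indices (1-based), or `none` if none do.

3

Numerically λ ≈ 3.3028 and λ' = −1/λ ≈ -0.3028.
#1 (-3,-10): internal coord -3 + (-10)·λ' = +0.0278; +0.0278 ∉ [-1.2, -0.2) → out
#2 (-4,-13): internal coord -4 + (-13)·λ' = -0.0639; -0.0639 ∉ [-1.2, -0.2) → out
#3 (-5,-15): internal coord -5 + (-15)·λ' = -0.4584; -0.4584 ∈ [-1.2, -0.2) → IN Λ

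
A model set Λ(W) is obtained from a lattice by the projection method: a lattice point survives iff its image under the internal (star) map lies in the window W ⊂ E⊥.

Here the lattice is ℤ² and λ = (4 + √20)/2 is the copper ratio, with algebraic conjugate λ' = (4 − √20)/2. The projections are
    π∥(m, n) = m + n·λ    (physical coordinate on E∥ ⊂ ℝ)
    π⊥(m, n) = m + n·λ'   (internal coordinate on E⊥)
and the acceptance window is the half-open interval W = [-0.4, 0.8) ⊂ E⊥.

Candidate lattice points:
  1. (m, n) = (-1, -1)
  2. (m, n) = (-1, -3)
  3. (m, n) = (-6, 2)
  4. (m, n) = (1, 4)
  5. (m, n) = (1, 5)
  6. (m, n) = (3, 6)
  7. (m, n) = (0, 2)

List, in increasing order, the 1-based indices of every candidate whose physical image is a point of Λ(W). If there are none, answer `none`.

λ' = (4−√20)/2 ≈ -0.236068.
[1] lift (-1,-1): star map gives -0.763932; window check -0.4 ≤ -0.763932 < 0.8 is false → out
[2] lift (-1,-3): star map gives -0.291796; window check -0.4 ≤ -0.291796 < 0.8 is true → IN Λ
[3] lift (-6,2): star map gives -6.472136; window check -0.4 ≤ -6.472136 < 0.8 is false → out
[4] lift (1,4): star map gives 0.055728; window check -0.4 ≤ 0.055728 < 0.8 is true → IN Λ
[5] lift (1,5): star map gives -0.180340; window check -0.4 ≤ -0.180340 < 0.8 is true → IN Λ
[6] lift (3,6): star map gives 1.583592; window check -0.4 ≤ 1.583592 < 0.8 is false → out
[7] lift (0,2): star map gives -0.472136; window check -0.4 ≤ -0.472136 < 0.8 is false → out

2, 4, 5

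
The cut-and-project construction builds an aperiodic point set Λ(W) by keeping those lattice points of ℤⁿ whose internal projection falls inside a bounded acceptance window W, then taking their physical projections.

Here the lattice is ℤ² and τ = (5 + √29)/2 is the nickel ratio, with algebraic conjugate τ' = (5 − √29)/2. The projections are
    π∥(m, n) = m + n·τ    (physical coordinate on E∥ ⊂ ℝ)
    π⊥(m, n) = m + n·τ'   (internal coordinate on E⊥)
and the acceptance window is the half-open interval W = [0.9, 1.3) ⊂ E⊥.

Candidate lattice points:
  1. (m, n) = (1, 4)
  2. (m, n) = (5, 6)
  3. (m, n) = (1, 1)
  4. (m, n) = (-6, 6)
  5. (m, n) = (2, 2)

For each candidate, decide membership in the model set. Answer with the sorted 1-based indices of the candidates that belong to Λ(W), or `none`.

Numerically τ ≈ 5.192582 and τ' = −1/τ ≈ -0.192582.
#1 (1,4): internal coord 1 + (4)·τ' = +0.229670; +0.229670 ∉ [0.9, 1.3) → out
#2 (5,6): internal coord 5 + (6)·τ' = +3.844506; +3.844506 ∉ [0.9, 1.3) → out
#3 (1,1): internal coord 1 + (1)·τ' = +0.807418; +0.807418 ∉ [0.9, 1.3) → out
#4 (-6,6): internal coord -6 + (6)·τ' = -7.155494; -7.155494 ∉ [0.9, 1.3) → out
#5 (2,2): internal coord 2 + (2)·τ' = +1.614835; +1.614835 ∉ [0.9, 1.3) → out

none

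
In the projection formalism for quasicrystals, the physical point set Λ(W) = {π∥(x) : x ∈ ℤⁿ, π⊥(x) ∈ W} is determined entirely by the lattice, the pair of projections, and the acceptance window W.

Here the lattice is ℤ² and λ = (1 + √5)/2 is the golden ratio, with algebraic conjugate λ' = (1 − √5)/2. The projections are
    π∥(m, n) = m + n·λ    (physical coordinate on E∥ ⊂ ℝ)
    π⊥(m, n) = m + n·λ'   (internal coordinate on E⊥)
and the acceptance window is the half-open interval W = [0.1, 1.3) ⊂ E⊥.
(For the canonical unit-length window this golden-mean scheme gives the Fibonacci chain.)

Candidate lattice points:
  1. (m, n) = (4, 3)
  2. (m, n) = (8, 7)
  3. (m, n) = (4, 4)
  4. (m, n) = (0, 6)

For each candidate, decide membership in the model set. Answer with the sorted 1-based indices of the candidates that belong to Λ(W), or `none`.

Compute λ' = (1−√5)/2 = -0.61803, so π⊥(m,n) = m -0.61803·n.
[1] lift (4,3): star map gives 2.14590; window check 0.1 ≤ 2.14590 < 1.3 is false → out
[2] lift (8,7): star map gives 3.67376; window check 0.1 ≤ 3.67376 < 1.3 is false → out
[3] lift (4,4): star map gives 1.52786; window check 0.1 ≤ 1.52786 < 1.3 is false → out
[4] lift (0,6): star map gives -3.70820; window check 0.1 ≤ -3.70820 < 1.3 is false → out

none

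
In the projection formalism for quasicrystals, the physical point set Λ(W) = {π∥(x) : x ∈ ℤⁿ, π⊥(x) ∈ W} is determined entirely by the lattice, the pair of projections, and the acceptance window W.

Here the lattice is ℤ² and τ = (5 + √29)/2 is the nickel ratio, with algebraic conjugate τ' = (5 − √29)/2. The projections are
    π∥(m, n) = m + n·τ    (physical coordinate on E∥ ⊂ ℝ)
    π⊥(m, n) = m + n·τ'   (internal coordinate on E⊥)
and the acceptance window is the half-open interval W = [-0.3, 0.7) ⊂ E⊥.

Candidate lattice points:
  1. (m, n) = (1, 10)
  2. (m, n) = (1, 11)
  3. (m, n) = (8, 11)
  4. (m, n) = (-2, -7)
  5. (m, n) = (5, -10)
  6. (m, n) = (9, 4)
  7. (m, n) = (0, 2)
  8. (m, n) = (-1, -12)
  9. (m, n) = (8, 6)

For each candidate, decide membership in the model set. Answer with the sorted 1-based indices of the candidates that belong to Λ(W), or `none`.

none

Compute τ' = (5−√29)/2 = -0.1926, so π⊥(m,n) = m -0.1926·n.
#1 (1,10): internal coord 1 + (10)·τ' = -0.9258; -0.9258 ∉ [-0.3, 0.7) → out
#2 (1,11): internal coord 1 + (11)·τ' = -1.1184; -1.1184 ∉ [-0.3, 0.7) → out
#3 (8,11): internal coord 8 + (11)·τ' = +5.8816; +5.8816 ∉ [-0.3, 0.7) → out
#4 (-2,-7): internal coord -2 + (-7)·τ' = -0.6519; -0.6519 ∉ [-0.3, 0.7) → out
#5 (5,-10): internal coord 5 + (-10)·τ' = +6.9258; +6.9258 ∉ [-0.3, 0.7) → out
#6 (9,4): internal coord 9 + (4)·τ' = +8.2297; +8.2297 ∉ [-0.3, 0.7) → out
#7 (0,2): internal coord 0 + (2)·τ' = -0.3852; -0.3852 ∉ [-0.3, 0.7) → out
#8 (-1,-12): internal coord -1 + (-12)·τ' = +1.3110; +1.3110 ∉ [-0.3, 0.7) → out
#9 (8,6): internal coord 8 + (6)·τ' = +6.8445; +6.8445 ∉ [-0.3, 0.7) → out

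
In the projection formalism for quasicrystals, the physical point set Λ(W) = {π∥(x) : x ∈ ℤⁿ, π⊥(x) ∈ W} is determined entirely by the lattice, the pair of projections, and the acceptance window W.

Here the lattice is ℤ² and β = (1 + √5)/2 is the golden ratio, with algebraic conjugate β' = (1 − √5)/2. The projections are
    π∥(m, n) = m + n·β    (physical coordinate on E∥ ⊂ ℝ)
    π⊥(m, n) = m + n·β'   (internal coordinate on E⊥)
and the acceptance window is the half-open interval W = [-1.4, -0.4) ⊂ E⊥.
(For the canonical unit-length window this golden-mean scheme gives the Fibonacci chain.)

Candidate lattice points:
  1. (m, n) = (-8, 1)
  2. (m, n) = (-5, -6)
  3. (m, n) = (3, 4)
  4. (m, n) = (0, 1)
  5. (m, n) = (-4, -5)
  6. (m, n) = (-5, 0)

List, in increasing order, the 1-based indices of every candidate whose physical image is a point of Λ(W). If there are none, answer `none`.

2, 4, 5

β' = (1−√5)/2 ≈ -0.61803.
[1] lift (-8,1): star map gives -8.61803; window check -1.4 ≤ -8.61803 < -0.4 is false → out
[2] lift (-5,-6): star map gives -1.29180; window check -1.4 ≤ -1.29180 < -0.4 is true → IN Λ
[3] lift (3,4): star map gives 0.52786; window check -1.4 ≤ 0.52786 < -0.4 is false → out
[4] lift (0,1): star map gives -0.61803; window check -1.4 ≤ -0.61803 < -0.4 is true → IN Λ
[5] lift (-4,-5): star map gives -0.90983; window check -1.4 ≤ -0.90983 < -0.4 is true → IN Λ
[6] lift (-5,0): star map gives -5.00000; window check -1.4 ≤ -5.00000 < -0.4 is false → out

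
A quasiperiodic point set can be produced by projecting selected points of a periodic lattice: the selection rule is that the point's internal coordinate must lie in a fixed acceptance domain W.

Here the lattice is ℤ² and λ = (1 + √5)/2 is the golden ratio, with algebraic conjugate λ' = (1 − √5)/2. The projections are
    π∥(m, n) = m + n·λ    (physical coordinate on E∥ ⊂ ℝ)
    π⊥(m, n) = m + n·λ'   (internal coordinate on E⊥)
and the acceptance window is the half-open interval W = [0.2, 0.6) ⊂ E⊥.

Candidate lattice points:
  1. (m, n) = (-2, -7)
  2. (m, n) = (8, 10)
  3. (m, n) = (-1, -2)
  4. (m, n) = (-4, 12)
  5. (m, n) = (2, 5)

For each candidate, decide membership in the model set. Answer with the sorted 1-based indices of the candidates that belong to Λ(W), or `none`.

Numerically λ ≈ 1.618034 and λ' = −1/λ ≈ -0.618034.
[1] lift (-2,-7): star map gives 2.326238; window check 0.2 ≤ 2.326238 < 0.6 is false → out
[2] lift (8,10): star map gives 1.819660; window check 0.2 ≤ 1.819660 < 0.6 is false → out
[3] lift (-1,-2): star map gives 0.236068; window check 0.2 ≤ 0.236068 < 0.6 is true → IN Λ
[4] lift (-4,12): star map gives -11.416408; window check 0.2 ≤ -11.416408 < 0.6 is false → out
[5] lift (2,5): star map gives -1.090170; window check 0.2 ≤ -1.090170 < 0.6 is false → out

3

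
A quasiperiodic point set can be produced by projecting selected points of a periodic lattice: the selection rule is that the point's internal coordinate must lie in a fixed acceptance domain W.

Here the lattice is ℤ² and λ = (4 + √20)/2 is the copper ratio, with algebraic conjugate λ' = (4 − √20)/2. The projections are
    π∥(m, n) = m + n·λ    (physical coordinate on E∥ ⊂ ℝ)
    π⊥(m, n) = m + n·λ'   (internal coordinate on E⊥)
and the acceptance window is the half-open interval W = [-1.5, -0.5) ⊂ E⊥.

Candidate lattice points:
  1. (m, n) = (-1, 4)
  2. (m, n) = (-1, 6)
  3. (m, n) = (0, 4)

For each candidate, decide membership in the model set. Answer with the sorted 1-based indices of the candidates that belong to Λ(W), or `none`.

Numerically λ ≈ 4.2361 and λ' = −1/λ ≈ -0.2361.
[1] lift (-1,4): star map gives -1.9443; window check -1.5 ≤ -1.9443 < -0.5 is false → out
[2] lift (-1,6): star map gives -2.4164; window check -1.5 ≤ -2.4164 < -0.5 is false → out
[3] lift (0,4): star map gives -0.9443; window check -1.5 ≤ -0.9443 < -0.5 is true → IN Λ

3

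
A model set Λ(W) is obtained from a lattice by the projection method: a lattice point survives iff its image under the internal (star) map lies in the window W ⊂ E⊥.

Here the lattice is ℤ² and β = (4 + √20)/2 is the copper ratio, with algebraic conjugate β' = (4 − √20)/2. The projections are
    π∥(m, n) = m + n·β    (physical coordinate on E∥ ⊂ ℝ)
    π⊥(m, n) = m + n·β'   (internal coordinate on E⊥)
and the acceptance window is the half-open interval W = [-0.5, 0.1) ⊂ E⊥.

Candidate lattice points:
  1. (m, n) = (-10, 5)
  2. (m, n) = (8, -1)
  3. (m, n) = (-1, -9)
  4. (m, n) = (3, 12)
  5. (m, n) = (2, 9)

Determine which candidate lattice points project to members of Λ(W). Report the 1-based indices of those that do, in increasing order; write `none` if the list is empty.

β' = (4−√20)/2 ≈ -0.2361.
candidate 1: (m,n)=(-10,5) → π∥ = -10+5·β ≈ 11.1803, π⊥ = -10+5·β' ≈ -11.1803 ∉ [-0.5, 0.1) ⇒ out
candidate 2: (m,n)=(8,-1) → π∥ = 8-1·β ≈ 3.7639, π⊥ = 8-1·β' ≈ 8.2361 ∉ [-0.5, 0.1) ⇒ out
candidate 3: (m,n)=(-1,-9) → π∥ = -1-9·β ≈ -39.1246, π⊥ = -1-9·β' ≈ 1.1246 ∉ [-0.5, 0.1) ⇒ out
candidate 4: (m,n)=(3,12) → π∥ = 3+12·β ≈ 53.8328, π⊥ = 3+12·β' ≈ 0.1672 ∉ [-0.5, 0.1) ⇒ out
candidate 5: (m,n)=(2,9) → π∥ = 2+9·β ≈ 40.1246, π⊥ = 2+9·β' ≈ -0.1246 ∈ [-0.5, 0.1) ⇒ IN Λ

5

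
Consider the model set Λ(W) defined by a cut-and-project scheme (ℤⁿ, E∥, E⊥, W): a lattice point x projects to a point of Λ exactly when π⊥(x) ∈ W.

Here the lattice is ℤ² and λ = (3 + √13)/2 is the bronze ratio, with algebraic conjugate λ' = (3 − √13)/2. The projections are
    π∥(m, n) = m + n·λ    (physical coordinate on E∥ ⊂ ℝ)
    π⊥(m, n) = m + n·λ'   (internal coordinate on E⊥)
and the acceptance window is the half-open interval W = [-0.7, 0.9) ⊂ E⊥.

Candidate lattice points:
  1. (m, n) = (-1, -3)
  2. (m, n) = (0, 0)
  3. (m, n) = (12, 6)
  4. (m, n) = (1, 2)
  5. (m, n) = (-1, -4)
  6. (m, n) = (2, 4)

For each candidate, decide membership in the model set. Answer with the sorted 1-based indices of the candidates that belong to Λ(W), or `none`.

1, 2, 4, 5, 6

Compute λ' = (3−√13)/2 = -0.30278, so π⊥(m,n) = m -0.30278·n.
candidate 1: (m,n)=(-1,-3) → π∥ = -1-3·λ ≈ -10.90833, π⊥ = -1-3·λ' ≈ -0.09167 ∈ [-0.7, 0.9) ⇒ IN Λ
candidate 2: (m,n)=(0,0) → π∥ = 0+0·λ ≈ 0.00000, π⊥ = 0+0·λ' ≈ 0.00000 ∈ [-0.7, 0.9) ⇒ IN Λ
candidate 3: (m,n)=(12,6) → π∥ = 12+6·λ ≈ 31.81665, π⊥ = 12+6·λ' ≈ 10.18335 ∉ [-0.7, 0.9) ⇒ out
candidate 4: (m,n)=(1,2) → π∥ = 1+2·λ ≈ 7.60555, π⊥ = 1+2·λ' ≈ 0.39445 ∈ [-0.7, 0.9) ⇒ IN Λ
candidate 5: (m,n)=(-1,-4) → π∥ = -1-4·λ ≈ -14.21110, π⊥ = -1-4·λ' ≈ 0.21110 ∈ [-0.7, 0.9) ⇒ IN Λ
candidate 6: (m,n)=(2,4) → π∥ = 2+4·λ ≈ 15.21110, π⊥ = 2+4·λ' ≈ 0.78890 ∈ [-0.7, 0.9) ⇒ IN Λ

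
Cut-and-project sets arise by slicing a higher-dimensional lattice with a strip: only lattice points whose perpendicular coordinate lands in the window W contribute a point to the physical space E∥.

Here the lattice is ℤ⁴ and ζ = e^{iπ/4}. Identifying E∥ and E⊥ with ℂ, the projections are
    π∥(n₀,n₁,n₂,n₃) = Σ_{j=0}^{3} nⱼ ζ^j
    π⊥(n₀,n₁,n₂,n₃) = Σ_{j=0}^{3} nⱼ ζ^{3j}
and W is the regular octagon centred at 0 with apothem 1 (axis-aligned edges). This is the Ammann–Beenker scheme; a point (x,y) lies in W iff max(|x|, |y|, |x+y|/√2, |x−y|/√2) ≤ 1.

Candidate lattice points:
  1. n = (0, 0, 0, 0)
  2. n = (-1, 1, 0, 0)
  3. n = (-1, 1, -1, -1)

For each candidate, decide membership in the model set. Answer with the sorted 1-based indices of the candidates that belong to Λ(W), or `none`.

π⊥(n) = n₀ + n₁ζ³ + n₂ζ⁶ + n₃ζ⁹ where ζ = e^{iπ/4}.
candidate 1: n = (0, 0, 0, 0) → π⊥ ≈ (+0.0000, +0.0000); max(|x|,|y|,|x±y|/√2) = 0.0000 ≤ 1 ⇒ ∈ W
candidate 2: n = (-1, 1, 0, 0) → π⊥ ≈ (-1.7071, +0.7071); max(|x|,|y|,|x±y|/√2) = 1.7071 > 1 ⇒ ∉ W
candidate 3: n = (-1, 1, -1, -1) → π⊥ ≈ (-2.4142, +1.0000); max(|x|,|y|,|x±y|/√2) = 2.4142 > 1 ⇒ ∉ W

1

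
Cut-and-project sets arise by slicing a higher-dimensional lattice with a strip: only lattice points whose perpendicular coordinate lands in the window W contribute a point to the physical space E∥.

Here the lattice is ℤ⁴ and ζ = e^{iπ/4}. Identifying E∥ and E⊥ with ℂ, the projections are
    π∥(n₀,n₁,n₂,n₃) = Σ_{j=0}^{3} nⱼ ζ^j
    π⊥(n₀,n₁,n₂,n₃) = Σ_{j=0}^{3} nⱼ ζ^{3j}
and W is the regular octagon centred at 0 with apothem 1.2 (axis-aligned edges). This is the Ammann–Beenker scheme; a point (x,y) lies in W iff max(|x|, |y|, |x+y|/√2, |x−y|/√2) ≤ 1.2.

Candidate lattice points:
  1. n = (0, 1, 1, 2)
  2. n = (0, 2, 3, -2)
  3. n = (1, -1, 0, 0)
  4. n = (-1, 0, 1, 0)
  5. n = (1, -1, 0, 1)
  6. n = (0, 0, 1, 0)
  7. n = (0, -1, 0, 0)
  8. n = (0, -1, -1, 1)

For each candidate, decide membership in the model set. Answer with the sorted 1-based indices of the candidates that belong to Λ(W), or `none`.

π⊥(n) = n₀ + n₁ζ³ + n₂ζ⁶ + n₃ζ⁹ where ζ = e^{iπ/4}.
#1 (0, 1, 1, 2): internal (0.7071, 1.1213); octagon support 1.2929 vs apothem 1.2 → ∉ W
#2 (0, 2, 3, -2): internal (-2.8284, -3.0000); octagon support 4.1213 vs apothem 1.2 → ∉ W
#3 (1, -1, 0, 0): internal (1.7071, -0.7071); octagon support 1.7071 vs apothem 1.2 → ∉ W
#4 (-1, 0, 1, 0): internal (-1.0000, -1.0000); octagon support 1.4142 vs apothem 1.2 → ∉ W
#5 (1, -1, 0, 1): internal (2.4142, 0.0000); octagon support 2.4142 vs apothem 1.2 → ∉ W
#6 (0, 0, 1, 0): internal (0.0000, -1.0000); octagon support 1.0000 vs apothem 1.2 → ∈ W
#7 (0, -1, 0, 0): internal (0.7071, -0.7071); octagon support 1.0000 vs apothem 1.2 → ∈ W
#8 (0, -1, -1, 1): internal (1.4142, 1.0000); octagon support 1.7071 vs apothem 1.2 → ∉ W

6, 7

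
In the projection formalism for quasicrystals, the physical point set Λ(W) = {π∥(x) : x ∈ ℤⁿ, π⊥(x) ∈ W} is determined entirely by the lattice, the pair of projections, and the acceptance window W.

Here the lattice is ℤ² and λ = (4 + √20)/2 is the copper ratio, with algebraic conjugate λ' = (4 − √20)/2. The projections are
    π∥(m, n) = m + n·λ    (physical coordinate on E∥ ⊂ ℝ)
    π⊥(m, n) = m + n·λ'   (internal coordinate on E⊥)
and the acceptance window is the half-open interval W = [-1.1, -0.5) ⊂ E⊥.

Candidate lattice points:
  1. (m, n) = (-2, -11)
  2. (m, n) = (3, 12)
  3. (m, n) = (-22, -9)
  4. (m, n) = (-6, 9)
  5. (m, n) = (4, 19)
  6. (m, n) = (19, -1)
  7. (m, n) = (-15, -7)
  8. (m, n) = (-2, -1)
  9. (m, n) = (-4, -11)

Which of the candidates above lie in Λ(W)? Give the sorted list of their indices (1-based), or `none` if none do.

Compute λ' = (4−√20)/2 = -0.2361, so π⊥(m,n) = m -0.2361·n.
#1 (-2,-11): internal coord -2 + (-11)·λ' = +0.5967; +0.5967 ∉ [-1.1, -0.5) → out
#2 (3,12): internal coord 3 + (12)·λ' = +0.1672; +0.1672 ∉ [-1.1, -0.5) → out
#3 (-22,-9): internal coord -22 + (-9)·λ' = -19.8754; -19.8754 ∉ [-1.1, -0.5) → out
#4 (-6,9): internal coord -6 + (9)·λ' = -8.1246; -8.1246 ∉ [-1.1, -0.5) → out
#5 (4,19): internal coord 4 + (19)·λ' = -0.4853; -0.4853 ∉ [-1.1, -0.5) → out
#6 (19,-1): internal coord 19 + (-1)·λ' = +19.2361; +19.2361 ∉ [-1.1, -0.5) → out
#7 (-15,-7): internal coord -15 + (-7)·λ' = -13.3475; -13.3475 ∉ [-1.1, -0.5) → out
#8 (-2,-1): internal coord -2 + (-1)·λ' = -1.7639; -1.7639 ∉ [-1.1, -0.5) → out
#9 (-4,-11): internal coord -4 + (-11)·λ' = -1.4033; -1.4033 ∉ [-1.1, -0.5) → out

none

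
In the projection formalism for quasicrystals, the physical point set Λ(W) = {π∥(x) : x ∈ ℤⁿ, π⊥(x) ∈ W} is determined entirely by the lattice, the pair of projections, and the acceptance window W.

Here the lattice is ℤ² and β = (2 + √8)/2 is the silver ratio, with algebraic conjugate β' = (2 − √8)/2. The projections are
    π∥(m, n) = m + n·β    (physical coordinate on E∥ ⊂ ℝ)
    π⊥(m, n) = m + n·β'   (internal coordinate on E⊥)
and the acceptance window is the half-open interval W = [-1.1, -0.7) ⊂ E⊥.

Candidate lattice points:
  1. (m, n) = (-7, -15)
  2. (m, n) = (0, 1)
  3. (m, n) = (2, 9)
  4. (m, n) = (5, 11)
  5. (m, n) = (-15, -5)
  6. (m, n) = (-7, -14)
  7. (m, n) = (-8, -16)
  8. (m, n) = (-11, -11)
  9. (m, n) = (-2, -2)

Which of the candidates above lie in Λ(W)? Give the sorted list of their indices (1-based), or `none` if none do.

β' = (2−√8)/2 ≈ -0.4142.
#1 (-7,-15): internal coord -7 + (-15)·β' = -0.7868; -0.7868 ∈ [-1.1, -0.7) → IN Λ
#2 (0,1): internal coord 0 + (1)·β' = -0.4142; -0.4142 ∉ [-1.1, -0.7) → out
#3 (2,9): internal coord 2 + (9)·β' = -1.7279; -1.7279 ∉ [-1.1, -0.7) → out
#4 (5,11): internal coord 5 + (11)·β' = +0.4437; +0.4437 ∉ [-1.1, -0.7) → out
#5 (-15,-5): internal coord -15 + (-5)·β' = -12.9289; -12.9289 ∉ [-1.1, -0.7) → out
#6 (-7,-14): internal coord -7 + (-14)·β' = -1.2010; -1.2010 ∉ [-1.1, -0.7) → out
#7 (-8,-16): internal coord -8 + (-16)·β' = -1.3726; -1.3726 ∉ [-1.1, -0.7) → out
#8 (-11,-11): internal coord -11 + (-11)·β' = -6.4437; -6.4437 ∉ [-1.1, -0.7) → out
#9 (-2,-2): internal coord -2 + (-2)·β' = -1.1716; -1.1716 ∉ [-1.1, -0.7) → out

1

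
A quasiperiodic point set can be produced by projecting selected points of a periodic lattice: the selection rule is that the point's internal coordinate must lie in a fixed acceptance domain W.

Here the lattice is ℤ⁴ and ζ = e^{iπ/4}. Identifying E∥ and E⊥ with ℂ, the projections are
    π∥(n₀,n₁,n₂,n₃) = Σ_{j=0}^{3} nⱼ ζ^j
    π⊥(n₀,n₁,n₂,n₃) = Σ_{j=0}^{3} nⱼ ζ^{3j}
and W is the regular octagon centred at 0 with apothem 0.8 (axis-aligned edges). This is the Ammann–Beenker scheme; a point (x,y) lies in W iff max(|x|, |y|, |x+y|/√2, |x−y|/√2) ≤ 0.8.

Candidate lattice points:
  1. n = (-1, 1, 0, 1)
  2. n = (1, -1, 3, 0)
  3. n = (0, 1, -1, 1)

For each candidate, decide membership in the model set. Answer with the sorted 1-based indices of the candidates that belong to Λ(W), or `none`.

π⊥(n) = n₀ + n₁ζ³ + n₂ζ⁶ + n₃ζ⁹ where ζ = e^{iπ/4}.
#1 (-1, 1, 0, 1): internal (-1.0000, 1.4142); octagon support 1.7071 vs apothem 0.8 → ∉ W
#2 (1, -1, 3, 0): internal (1.7071, -3.7071); octagon support 3.8284 vs apothem 0.8 → ∉ W
#3 (0, 1, -1, 1): internal (0.0000, 2.4142); octagon support 2.4142 vs apothem 0.8 → ∉ W

none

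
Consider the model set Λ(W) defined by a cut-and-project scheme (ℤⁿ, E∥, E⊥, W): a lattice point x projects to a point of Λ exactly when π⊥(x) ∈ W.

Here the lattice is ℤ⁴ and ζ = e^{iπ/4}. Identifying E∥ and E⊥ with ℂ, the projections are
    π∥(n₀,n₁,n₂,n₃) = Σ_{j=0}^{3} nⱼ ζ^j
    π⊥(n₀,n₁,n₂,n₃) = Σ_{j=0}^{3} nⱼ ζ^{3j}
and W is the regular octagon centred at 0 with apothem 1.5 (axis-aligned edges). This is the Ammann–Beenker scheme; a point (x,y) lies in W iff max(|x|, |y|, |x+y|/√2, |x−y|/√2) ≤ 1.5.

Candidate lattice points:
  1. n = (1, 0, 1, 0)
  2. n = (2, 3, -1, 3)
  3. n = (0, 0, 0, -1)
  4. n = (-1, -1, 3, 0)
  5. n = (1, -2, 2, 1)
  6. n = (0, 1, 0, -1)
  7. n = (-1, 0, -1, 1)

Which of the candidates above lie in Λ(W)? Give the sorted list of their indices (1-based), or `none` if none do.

π⊥(n) = n₀ + n₁ζ³ + n₂ζ⁶ + n₃ζ⁹ where ζ = e^{iπ/4}.
#1 (1, 0, 1, 0): internal (1.0000, -1.0000); octagon support 1.4142 vs apothem 1.5 → ∈ W
#2 (2, 3, -1, 3): internal (2.0000, 5.2426); octagon support 5.2426 vs apothem 1.5 → ∉ W
#3 (0, 0, 0, -1): internal (-0.7071, -0.7071); octagon support 1.0000 vs apothem 1.5 → ∈ W
#4 (-1, -1, 3, 0): internal (-0.2929, -3.7071); octagon support 3.7071 vs apothem 1.5 → ∉ W
#5 (1, -2, 2, 1): internal (3.1213, -2.7071); octagon support 4.1213 vs apothem 1.5 → ∉ W
#6 (0, 1, 0, -1): internal (-1.4142, 0.0000); octagon support 1.4142 vs apothem 1.5 → ∈ W
#7 (-1, 0, -1, 1): internal (-0.2929, 1.7071); octagon support 1.7071 vs apothem 1.5 → ∉ W

1, 3, 6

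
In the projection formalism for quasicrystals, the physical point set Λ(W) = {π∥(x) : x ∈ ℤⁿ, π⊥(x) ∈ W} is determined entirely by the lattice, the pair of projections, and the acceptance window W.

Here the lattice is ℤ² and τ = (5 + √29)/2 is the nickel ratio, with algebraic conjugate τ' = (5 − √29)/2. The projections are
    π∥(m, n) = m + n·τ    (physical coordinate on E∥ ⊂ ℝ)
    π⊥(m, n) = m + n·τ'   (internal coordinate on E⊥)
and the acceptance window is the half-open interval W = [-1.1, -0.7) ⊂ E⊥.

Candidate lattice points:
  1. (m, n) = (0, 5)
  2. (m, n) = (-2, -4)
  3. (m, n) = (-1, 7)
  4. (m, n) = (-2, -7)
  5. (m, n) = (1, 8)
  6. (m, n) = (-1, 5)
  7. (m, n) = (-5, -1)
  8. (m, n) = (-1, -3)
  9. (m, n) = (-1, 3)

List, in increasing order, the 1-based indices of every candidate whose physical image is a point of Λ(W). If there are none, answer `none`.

1

Compute τ' = (5−√29)/2 = -0.1926, so π⊥(m,n) = m -0.1926·n.
#1 (0,5): internal coord 0 + (5)·τ' = -0.9629; -0.9629 ∈ [-1.1, -0.7) → IN Λ
#2 (-2,-4): internal coord -2 + (-4)·τ' = -1.2297; -1.2297 ∉ [-1.1, -0.7) → out
#3 (-1,7): internal coord -1 + (7)·τ' = -2.3481; -2.3481 ∉ [-1.1, -0.7) → out
#4 (-2,-7): internal coord -2 + (-7)·τ' = -0.6519; -0.6519 ∉ [-1.1, -0.7) → out
#5 (1,8): internal coord 1 + (8)·τ' = -0.5407; -0.5407 ∉ [-1.1, -0.7) → out
#6 (-1,5): internal coord -1 + (5)·τ' = -1.9629; -1.9629 ∉ [-1.1, -0.7) → out
#7 (-5,-1): internal coord -5 + (-1)·τ' = -4.8074; -4.8074 ∉ [-1.1, -0.7) → out
#8 (-1,-3): internal coord -1 + (-3)·τ' = -0.4223; -0.4223 ∉ [-1.1, -0.7) → out
#9 (-1,3): internal coord -1 + (3)·τ' = -1.5777; -1.5777 ∉ [-1.1, -0.7) → out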